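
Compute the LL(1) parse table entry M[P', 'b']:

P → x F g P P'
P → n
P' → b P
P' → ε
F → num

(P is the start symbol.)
To find M[P', 'b'], we find productions for P' where 'b' is in the predict set (PREDICT(N → α) = (FIRST(α) \ {ε}) ∪ (FOLLOW(N) if α ⇒* ε)).

Relevant sets:
  FOLLOW(P') = { $, 'b' }

P' → b P: PREDICT = { 'b' }
  'b' is in predict set, so this production goes in M[P', 'b']
P' → ε: PREDICT = { $, 'b' }
  'b' is in predict set, so this production goes in M[P', 'b']

M[P', 'b'] = P' → b P, P' → ε  (a multiply-defined cell — the grammar is not LL(1))

Answer: P' → b P, P' → ε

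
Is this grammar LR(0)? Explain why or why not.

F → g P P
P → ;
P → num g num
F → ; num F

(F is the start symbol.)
A grammar is LR(0) if no state in the canonical LR(0) collection has:
  - both a shift item (dot before a terminal) and a complete item (shift-reduce conflict), or
  - two or more complete items (reduce-reduce conflict; the accept item [F' → F .] counts as a complete item here).

Augment with F' → F and build the canonical LR(0) collection (I0 = CLOSURE({[F' → . F]}), then GOTO on every symbol after a dot until no new states appear). It has 12 states:
  I0: { [F → . ; num F], [F → . g P P], [F' → . F] }  — shift
  I1: { [F → ; . num F] }  — shift
  I2: { [F' → F .] }  — accept
  I3: { [F → g . P P], [P → . ;], [P → . num g num] }  — shift
  I4: { [P → ; .] }  — reduce
  I5: { [F → g P . P], [P → . ;], [P → . num g num] }  — shift
  I6: { [P → num . g num] }  — shift
  I7: { [P → num g . num] }  — shift
  I8: { [P → num g num .] }  — reduce
  I9: { [F → g P P .] }  — reduce
  I10: { [F → . ; num F], [F → . g P P], [F → ; num . F] }  — shift
  I11: { [F → ; num F .] }  — reduce

Every state is either a pure shift/goto state or contains exactly one complete item and nothing to shift — no conflicts. The grammar is LR(0).

Answer: Yes, the grammar is LR(0)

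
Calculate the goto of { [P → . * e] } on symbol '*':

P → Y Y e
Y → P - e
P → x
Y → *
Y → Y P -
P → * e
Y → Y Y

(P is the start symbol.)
GOTO(I, '*') = CLOSURE({ [A → αX.β] : [A → α.Xβ] ∈ I, X = '*' })

Items with dot before '*', with the dot advanced:
  [P → . * e] → [P → * . e]
Closure adds nothing (no advanced item has the dot before a non-terminal).

GOTO = { [P → * . e] }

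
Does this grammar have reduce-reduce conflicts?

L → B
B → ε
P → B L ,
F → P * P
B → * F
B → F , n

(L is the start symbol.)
Yes — I2: [B → .] vs [L → B .]

A reduce-reduce conflict occurs when an LR(0) state has two complete items [A → α .] and [B → β .] — both call for a reduction, and with no lookahead the parser cannot choose between them.

Augment with L' → L and build the canonical LR(0) collection (I0 = CLOSURE({[L' → . L]}), then GOTO on every symbol after a dot until no new states appear). It has 14 states:
  I0: { [B → . * F], [B → . F , n], [B → .], [F → . P * P], [L → . B], [L' → . L], [P → . B L ,] }  — shift, reduce
  I1: { [B → * . F], [B → . * F], [B → . F , n], [B → .], [F → . P * P], [P → . B L ,] }  — shift, reduce
  I2: { [B → . * F], [B → . F , n], [B → .], [F → . P * P], [L → . B], [L → B .], [P → . B L ,], [P → B . L ,] }  — shift, 2 reduces
  I3: { [B → F . , n] }  — shift
  I4: { [L' → L .] }  — accept
  I5: { [F → P . * P] }  — shift
  I6: { [B → . * F], [B → . F , n], [B → .], [F → . P * P], [F → P * . P], [P → . B L ,] }  — shift, reduce
  I7: { [B → . * F], [B → . F , n], [B → .], [F → . P * P], [L → . B], [P → . B L ,], [P → B . L ,] }  — shift, reduce
  I8: { [F → P * P .], [F → P . * P] }  — shift, reduce
  I9: { [P → B L . ,] }  — shift
  I10: { [P → B L , .] }  — reduce
  I11: { [B → F , . n] }  — shift
  I12: { [B → F , n .] }  — reduce
  I13: { [B → * F .], [B → F . , n] }  — shift, reduce

I2 contains complete items [B → .], [L → B .] — reduce-reduce conflict.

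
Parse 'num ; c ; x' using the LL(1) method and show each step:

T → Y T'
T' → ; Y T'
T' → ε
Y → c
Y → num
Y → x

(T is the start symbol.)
LL(1) parsing maintains a stack (initially the start symbol over $) and the input. At each step: if the stack top is a terminal, match it against the current input token; if it is a non-terminal N, replace it with the RHS of M[N, lookahead] (the unique production whose predict set contains the lookahead).

Stack is shown with the top on the left.

Stack     Input          Action
-------------------------------
T $       num ; c ; x $  output T → Y T'
Y T' $    num ; c ; x $  output Y → num
num T' $  num ; c ; x $  match 'num'
T' $      ; c ; x $      output T' → ; Y T'
; Y T' $  ; c ; x $      match ';'
Y T' $    c ; x $        output Y → c
c T' $    c ; x $        match 'c'
T' $      ; x $          output T' → ; Y T'
; Y T' $  ; x $          match ';'
Y T' $    x $            output Y → x
x T' $    x $            match 'x'
T' $      $              output T' → ε
$         $              accept

The string is accepted.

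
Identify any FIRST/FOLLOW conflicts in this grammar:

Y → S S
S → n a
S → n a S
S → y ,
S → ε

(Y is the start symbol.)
Yes. S → n a with FOLLOW(S) on { 'n' }; S → n a S with FOLLOW(S) on { 'n' }; S → y ',' with FOLLOW(S) on { 'y' }

Nullable non-terminals: S, Y.

S: nullable alternative(s) S → ε; FOLLOW(S) = { $, 'n', 'y' }
  S → n a: FIRST \ {ε} = { 'n' } — overlaps FOLLOW(S) on { 'n' }: CONFLICT
  S → n a S: FIRST \ {ε} = { 'n' } — overlaps FOLLOW(S) on { 'n' }: CONFLICT
  S → y ,: FIRST \ {ε} = { 'y' } — overlaps FOLLOW(S) on { 'y' }: CONFLICT
  S → ε: FIRST \ {ε} = { } — this is the only nullable alternative, skip
Y has a nullable alternative but only one production, so nothing to check.

So the grammar has 3 FIRST/FOLLOW conflicts (marked CONFLICT above).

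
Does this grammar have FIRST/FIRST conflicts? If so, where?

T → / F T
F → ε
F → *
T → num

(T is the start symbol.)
No FIRST/FIRST conflicts.

A FIRST/FIRST conflict occurs when two productions N → α and N → β for the same non-terminal have FIRST(α) ∩ FIRST(β) ≠ ∅ (with ε ∈ FIRST of a nullable right-hand side, so two nullable alternatives also conflict).

Productions for T:
  T → / F T: FIRST = { '/' }
  T → num: FIRST = { 'num' }
Productions for F:
  F → ε: FIRST = { ε }
  F → *: FIRST = { '*' }

All alternatives of each non-terminal have pairwise disjoint FIRST sets.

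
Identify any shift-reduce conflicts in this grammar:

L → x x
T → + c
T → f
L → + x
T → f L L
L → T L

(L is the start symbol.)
A shift-reduce conflict occurs when an LR(0) state has both:
  - a complete (reduce) item [A → α .] (dot at the end), and
  - a shift item [B → β . c γ] (dot before a terminal).

Augment with L' → L and build the canonical LR(0) collection (I0 = CLOSURE({[L' → . L]}), then GOTO on every symbol after a dot until no new states appear). It has 12 states:
  I0: { [L → . + x], [L → . T L], [L → . x x], [L' → . L], [T → . + c], [T → . f L L], [T → . f] }  — shift
  I1: { [L → + . x], [T → + . c] }  — shift
  I2: { [L' → L .] }  — accept
  I3: { [L → . + x], [L → . T L], [L → . x x], [L → T . L], [T → . + c], [T → . f L L], [T → . f] }  — shift
  I4: { [L → . + x], [L → . T L], [L → . x x], [T → . + c], [T → . f L L], [T → . f], [T → f . L L], [T → f .] }  — shift, reduce
  I5: { [L → x . x] }  — shift
  I6: { [L → x x .] }  — reduce
  I7: { [L → . + x], [L → . T L], [L → . x x], [T → . + c], [T → . f L L], [T → . f], [T → f L . L] }  — shift
  I8: { [T → f L L .] }  — reduce
  I9: { [L → T L .] }  — reduce
  I10: { [T → + c .] }  — reduce
  I11: { [L → + x .] }  — reduce

I4 contains reduce item [T → f .] and shift items [L → . + x], [L → . x x], [T → . + c], [T → . f], [T → . f L L] — shift-reduce conflict.

Answer: Yes — I4: [T → f .] vs [L → . + x]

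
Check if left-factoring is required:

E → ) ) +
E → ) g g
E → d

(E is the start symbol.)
Left-factoring is needed when two productions for the same non-terminal
share a common prefix on the right-hand side.

Productions for E:
  E → ) ) +
  E → ) g g
  E → d

Found common prefix ')' in productions for E

Answer: Yes, E has productions with common prefix ')'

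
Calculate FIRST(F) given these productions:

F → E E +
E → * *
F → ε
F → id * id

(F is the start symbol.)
To compute FIRST(F), examine every production with F on the left-hand side, reading each right-hand side left to right until a non-nullable symbol is reached.

FIRST sets of the other non-terminals involved (by the same procedure, iterated to a fixed point):
  FIRST(E) = { '*' }

From F → E E +:
  - E is a non-terminal: add FIRST(E) \ {ε} = { '*' }
    E is not nullable, so stop
From F → ε:
  - ε-production, so ε ∈ FIRST(F)
From F → id * id:
  - id is a terminal: add 'id' and stop

Collecting: FIRST(F) = { '*', 'id', ε }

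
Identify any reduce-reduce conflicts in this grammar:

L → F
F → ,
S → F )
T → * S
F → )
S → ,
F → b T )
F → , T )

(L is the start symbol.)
Yes — I9: [F → , .] vs [S → , .]

A reduce-reduce conflict occurs when an LR(0) state has two complete items [A → α .] and [B → β .] — both call for a reduction, and with no lookahead the parser cannot choose between them.

Augment with L' → L and build the canonical LR(0) collection (I0 = CLOSURE({[L' → . L]}), then GOTO on every symbol after a dot until no new states appear). It has 15 states:
  I0: { [F → . )], [F → . , T )], [F → . ,], [F → . b T )], [L → . F], [L' → . L] }  — shift
  I1: { [F → ) .] }  — reduce
  I2: { [F → , . T )], [F → , .], [T → . * S] }  — shift, reduce
  I3: { [L → F .] }  — reduce
  I4: { [L' → L .] }  — accept
  I5: { [F → b . T )], [T → . * S] }  — shift
  I6: { [F → . )], [F → . , T )], [F → . ,], [F → . b T )], [S → . ,], [S → . F )], [T → * . S] }  — shift
  I7: { [F → b T . )] }  — shift
  I8: { [F → b T ) .] }  — reduce
  I9: { [F → , . T )], [F → , .], [S → , .], [T → . * S] }  — shift, 2 reduces
  I10: { [S → F . )] }  — shift
  I11: { [T → * S .] }  — reduce
  I12: { [S → F ) .] }  — reduce
  I13: { [F → , T . )] }  — shift
  I14: { [F → , T ) .] }  — reduce

I9 contains complete items [F → , .], [S → , .] — reduce-reduce conflict.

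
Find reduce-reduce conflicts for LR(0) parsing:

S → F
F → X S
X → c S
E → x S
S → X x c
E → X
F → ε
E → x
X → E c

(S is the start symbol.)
Yes — I4: [E → X .] vs [F → .]; I6: [E → x .] vs [F → .]; I10: [E → x .] vs [F → .]; I11: [F → .] vs [S → X x c .]

Augment with S' → S and build the canonical LR(0) collection (I0 = CLOSURE({[S' → . S]}), then GOTO on every symbol after a dot until no new states appear). It has 13 states:
  I0: { [E → . X], [E → . x S], [E → . x], [F → . X S], [F → .], [S → . F], [S → . X x c], [S' → . S], [X → . E c], [X → . c S] }  — shift, reduce
  I1: { [X → E . c] }  — shift
  I2: { [S → F .] }  — reduce
  I3: { [S' → S .] }  — accept
  I4: { [E → . X], [E → . x S], [E → . x], [E → X .], [F → . X S], [F → .], [F → X . S], [S → . F], [S → . X x c], [S → X . x c], [X → . E c], [X → . c S] }  — shift, 2 reduces
  I5: { [E → . X], [E → . x S], [E → . x], [F → . X S], [F → .], [S → . F], [S → . X x c], [X → . E c], [X → . c S], [X → c . S] }  — shift, reduce
  I6: { [E → . X], [E → . x S], [E → . x], [E → x . S], [E → x .], [F → . X S], [F → .], [S → . F], [S → . X x c], [X → . E c], [X → . c S] }  — shift, 2 reduces
  I7: { [E → x S .] }  — reduce
  I8: { [X → c S .] }  — reduce
  I9: { [F → X S .] }  — reduce
  I10: { [E → . X], [E → . x S], [E → . x], [E → x . S], [E → x .], [F → . X S], [F → .], [S → . F], [S → . X x c], [S → X x . c], [X → . E c], [X → . c S] }  — shift, 2 reduces
  I11: { [E → . X], [E → . x S], [E → . x], [F → . X S], [F → .], [S → . F], [S → . X x c], [S → X x c .], [X → . E c], [X → . c S], [X → c . S] }  — shift, 2 reduces
  I12: { [X → E c .] }  — reduce

I4 contains complete items [E → X .], [F → .] — reduce-reduce conflict.
I6 contains complete items [E → x .], [F → .] — reduce-reduce conflict.
I10 contains complete items [E → x .], [F → .] — reduce-reduce conflict.
I11 contains complete items [F → .], [S → X x c .] — reduce-reduce conflict.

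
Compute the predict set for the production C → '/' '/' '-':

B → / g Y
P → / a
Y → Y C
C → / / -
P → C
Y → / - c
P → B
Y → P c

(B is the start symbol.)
PREDICT(C → '/' '/' '-') = (FIRST(RHS) \ {ε}) ∪ (FOLLOW(C) if ε ∈ FIRST(RHS), i.e. RHS ⇒* ε)
FIRST('/' '/' '-') = { '/' }
ε ∉ FIRST('/' '/' '-'), so FOLLOW(C) is not added.
PREDICT(C → '/' '/' '-') = { '/' }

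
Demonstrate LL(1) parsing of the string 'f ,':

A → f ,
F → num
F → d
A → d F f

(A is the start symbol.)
Stack is shown with the top on the left.

Stack  Input  Action
--------------------
A $    f , $  output A → f ,
f , $  f , $  match 'f'
, $    , $    match ','
$      $      accept

The string is accepted.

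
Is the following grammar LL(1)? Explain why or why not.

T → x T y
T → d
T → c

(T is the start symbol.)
Yes, the grammar is LL(1).

For T:
  PREDICT(T → x T y) = { 'x' }
  PREDICT(T → d) = { 'd' }
  PREDICT(T → c) = { 'c' }

All predict sets are disjoint. The grammar IS LL(1).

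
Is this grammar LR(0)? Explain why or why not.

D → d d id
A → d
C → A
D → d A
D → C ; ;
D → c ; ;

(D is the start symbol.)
A grammar is LR(0) if no state in the canonical LR(0) collection has:
  - both a shift item (dot before a terminal) and a complete item (shift-reduce conflict), or
  - two or more complete items (reduce-reduce conflict; the accept item [D' → D .] counts as a complete item here).

Augment with D' → D and build the canonical LR(0) collection (I0 = CLOSURE({[D' → . D]}), then GOTO on every symbol after a dot until no new states appear). It has 13 states:
  I0: { [A → . d], [C → . A], [D → . C ; ;], [D → . c ; ;], [D → . d A], [D → . d d id], [D' → . D] }  — shift
  I1: { [C → A .] }  — reduce
  I2: { [D → C . ; ;] }  — shift
  I3: { [D' → D .] }  — accept
  I4: { [D → c . ; ;] }  — shift
  I5: { [A → . d], [A → d .], [D → d . A], [D → d . d id] }  — shift, reduce
  I6: { [D → d A .] }  — reduce
  I7: { [A → d .], [D → d d . id] }  — shift, reduce
  I8: { [D → d d id .] }  — reduce
  I9: { [D → c ; . ;] }  — shift
  I10: { [D → c ; ; .] }  — reduce
  I11: { [D → C ; . ;] }  — shift
  I12: { [D → C ; ; .] }  — reduce

Conflict in state I5:
  Shift-reduce conflict between [A → d .] and [A → . d]
So the grammar is NOT LR(0).

Answer: No. Shift-reduce conflict between [A → d .] and [A → . d]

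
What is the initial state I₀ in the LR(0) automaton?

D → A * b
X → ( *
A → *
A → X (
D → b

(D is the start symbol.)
{ [A → . *], [A → . X (], [D → . A * b], [D → . b], [D' → . D], [X → . ( *] }

First, augment the grammar with D' → D
I₀ = CLOSURE({ [D' → . D] }):
  [D' → . D] has the dot before D: add [D → . A * b], [D → . b]
  [D → . A * b] has the dot before A: add [A → . *], [A → . X (]
  [A → . X (] has the dot before X: add [X → . ( *]
No further items can be added.

I₀ = { [A → . *], [A → . X (], [D → . A * b], [D → . b], [D' → . D], [X → . ( *] }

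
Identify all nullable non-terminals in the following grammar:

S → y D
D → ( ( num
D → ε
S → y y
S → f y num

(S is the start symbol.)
{ 'D' }

A non-terminal is nullable if it can derive ε (the empty string): either it has an ε-production, or it has a production whose right-hand side consists entirely of nullable non-terminals.

ε-productions: D → ε
So D is immediately nullable.
No further non-terminal can be added: every production for the remaining non-terminals contains a terminal or a non-nullable non-terminal.
Nullable = { 'D' }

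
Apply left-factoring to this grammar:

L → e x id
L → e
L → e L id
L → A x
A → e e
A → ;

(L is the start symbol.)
L → e L'
L' → x id
L' → ε
L' → L id
L → A x
A → e e
A → ;

Left-factoring transforms A → αβ₁ | αβ₂ into A → αA' and A' → β₁ | β₂
(α is the longest common prefix among the alternatives). Repeat until
no nonterminal has two alternatives with a common prefix.

Round 1: L has alternatives sharing prefix 'e'. Introduce L': L → e L'
  Add: L' → x id
  Add: L' → ε
  Add: L' → L id

No remaining common prefixes — done.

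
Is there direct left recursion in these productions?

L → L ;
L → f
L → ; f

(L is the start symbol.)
Direct left recursion occurs when N → N α for some non-terminal N (the right-hand side begins with the left-hand side itself).

L → L ;: LEFT RECURSIVE (starts with L)
L → f: starts with f
L → ; f: starts with ';'

The grammar has direct left recursion on: L.

Answer: Yes, L is left-recursive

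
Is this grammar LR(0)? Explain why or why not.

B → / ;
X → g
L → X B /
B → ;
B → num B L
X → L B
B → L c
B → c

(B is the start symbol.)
No. Shift-reduce conflict between [B → num B L .] and [B → . / ;]

Augment with B' → B and build the canonical LR(0) collection (I0 = CLOSURE({[B' → . B]}), then GOTO on every symbol after a dot until no new states appear). It has 16 states:
  I0: { [B → . / ;], [B → . ;], [B → . L c], [B → . c], [B → . num B L], [B' → . B], [L → . X B /], [X → . L B], [X → . g] }  — shift
  I1: { [B → / . ;] }  — shift
  I2: { [B → ; .] }  — reduce
  I3: { [B' → B .] }  — accept
  I4: { [B → . / ;], [B → . ;], [B → . L c], [B → . c], [B → . num B L], [B → L . c], [L → . X B /], [X → . L B], [X → . g], [X → L . B] }  — shift
  I5: { [B → . / ;], [B → . ;], [B → . L c], [B → . c], [B → . num B L], [L → . X B /], [L → X . B /], [X → . L B], [X → . g] }  — shift
  I6: { [B → c .] }  — reduce
  I7: { [X → g .] }  — reduce
  I8: { [B → . / ;], [B → . ;], [B → . L c], [B → . c], [B → . num B L], [B → num . B L], [L → . X B /], [X → . L B], [X → . g] }  — shift
  I9: { [B → num B . L], [L → . X B /], [X → . L B], [X → . g] }  — shift
  I10: { [B → . / ;], [B → . ;], [B → . L c], [B → . c], [B → . num B L], [B → num B L .], [L → . X B /], [X → . L B], [X → . g], [X → L . B] }  — shift, reduce
  I11: { [X → L B .] }  — reduce
  I12: { [L → X B . /] }  — shift
  I13: { [L → X B / .] }  — reduce
  I14: { [B → L c .], [B → c .] }  — 2 reduces
  I15: { [B → / ; .] }  — reduce

Conflict in state I10:
  Shift-reduce conflict between [B → num B L .] and [B → . / ;]
So the grammar is NOT LR(0).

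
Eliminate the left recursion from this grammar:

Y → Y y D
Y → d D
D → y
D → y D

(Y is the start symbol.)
Y is directly left-recursive. The standard transformation for
  A → A α₁ | ... | A α_m | β₁ | ... | β_n
is
  A  → β₁ A' | ... | β_n A'
  A' → α₁ A' | ... | α_m A' | ε

Y → d D becomes Y → d D Y'
Y → Y y D becomes Y' → y D Y'
Add Y' → ε

Productions for other non-terminals are unchanged:
  D → y
  D → y D

Resulting grammar:
Y → d D Y'
Y' → y D Y'
Y' → ε
D → y
D → y D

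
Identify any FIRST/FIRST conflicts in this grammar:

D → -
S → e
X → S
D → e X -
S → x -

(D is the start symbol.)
No FIRST/FIRST conflicts.

A FIRST/FIRST conflict occurs when two productions N → α and N → β for the same non-terminal have FIRST(α) ∩ FIRST(β) ≠ ∅ (with ε ∈ FIRST of a nullable right-hand side, so two nullable alternatives also conflict).

Productions for D:
  D → -: FIRST = { '-' }
  D → e X -: FIRST = { 'e' }
Productions for S:
  S → e: FIRST = { 'e' }
  S → x -: FIRST = { 'x' }
X has only one production, so no FIRST/FIRST conflict is possible there.

All alternatives of each non-terminal have pairwise disjoint FIRST sets.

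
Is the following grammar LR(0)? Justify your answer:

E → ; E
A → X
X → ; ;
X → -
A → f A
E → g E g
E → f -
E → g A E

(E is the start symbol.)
A grammar is LR(0) if no state in the canonical LR(0) collection has:
  - both a shift item (dot before a terminal) and a complete item (shift-reduce conflict), or
  - two or more complete items (reduce-reduce conflict; the accept item [E' → E .] counts as a complete item here).

Augment with E' → E and build the canonical LR(0) collection (I0 = CLOSURE({[E' → . E]}), then GOTO on every symbol after a dot until no new states appear). It has 21 states:
  I0: { [E → . ; E], [E → . f -], [E → . g A E], [E → . g E g], [E' → . E] }  — shift
  I1: { [E → . ; E], [E → . f -], [E → . g A E], [E → . g E g], [E → ; . E] }  — shift
  I2: { [E' → E .] }  — accept
  I3: { [E → f . -] }  — shift
  I4: { [A → . X], [A → . f A], [E → . ; E], [E → . f -], [E → . g A E], [E → . g E g], [E → g . A E], [E → g . E g], [X → . -], [X → . ; ;] }  — shift
  I5: { [X → - .] }  — reduce
  I6: { [E → . ; E], [E → . f -], [E → . g A E], [E → . g E g], [E → ; . E], [X → ; . ;] }  — shift
  I7: { [E → . ; E], [E → . f -], [E → . g A E], [E → . g E g], [E → g A . E] }  — shift
  I8: { [E → g E . g] }  — shift
  I9: { [A → X .] }  — reduce
  I10: { [A → . X], [A → . f A], [A → f . A], [E → f . -], [X → . -], [X → . ; ;] }  — shift
  I11: { [E → f - .], [X → - .] }  — 2 reduces
  I12: { [X → ; . ;] }  — shift
  I13: { [A → f A .] }  — reduce
  I14: { [A → . X], [A → . f A], [A → f . A], [X → . -], [X → . ; ;] }  — shift
  I15: { [X → ; ; .] }  — reduce
  I16: { [E → g E g .] }  — reduce
  I17: { [E → g A E .] }  — reduce
  I18: { [E → . ; E], [E → . f -], [E → . g A E], [E → . g E g], [E → ; . E], [X → ; ; .] }  — shift, reduce
  I19: { [E → ; E .] }  — reduce
  I20: { [E → f - .] }  — reduce

Conflict in state I11:
  Reduce-reduce conflict: [E → f - .] and [X → - .]
So the grammar is NOT LR(0).

Answer: No. Reduce-reduce conflict: [E → f - .] and [X → - .]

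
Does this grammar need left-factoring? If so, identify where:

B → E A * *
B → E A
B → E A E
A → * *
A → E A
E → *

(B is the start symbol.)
Yes, B has productions with common prefix 'E A'

Left-factoring is needed when two productions for the same non-terminal
share a common prefix on the right-hand side.

Productions for B:
  B → E A * *
  B → E A
  B → E A E
Productions for A:
  A → * *
  A → E A

Found common prefix 'E A' in productions for B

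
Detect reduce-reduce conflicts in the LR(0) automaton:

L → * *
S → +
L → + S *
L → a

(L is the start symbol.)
No reduce-reduce conflicts

Augment with L' → L and build the canonical LR(0) collection (I0 = CLOSURE({[L' → . L]}), then GOTO on every symbol after a dot until no new states appear). It has 9 states:
  I0: { [L → . * *], [L → . + S *], [L → . a], [L' → . L] }  — shift
  I1: { [L → * . *] }  — shift
  I2: { [L → + . S *], [S → . +] }  — shift
  I3: { [L' → L .] }  — accept
  I4: { [L → a .] }  — reduce
  I5: { [S → + .] }  — reduce
  I6: { [L → + S . *] }  — shift
  I7: { [L → + S * .] }  — reduce
  I8: { [L → * * .] }  — reduce

No state contains more than one complete item.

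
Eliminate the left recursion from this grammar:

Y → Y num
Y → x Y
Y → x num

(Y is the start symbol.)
Y → x Y Y'
Y → x num Y'
Y' → num Y'
Y' → ε

Y is directly left-recursive. The standard transformation for
  A → A α₁ | ... | A α_m | β₁ | ... | β_n
is
  A  → β₁ A' | ... | β_n A'
  A' → α₁ A' | ... | α_m A' | ε

Y → x Y becomes Y → x Y Y'
Y → x num becomes Y → x num Y'
Y → Y num becomes Y' → num Y'
Add Y' → ε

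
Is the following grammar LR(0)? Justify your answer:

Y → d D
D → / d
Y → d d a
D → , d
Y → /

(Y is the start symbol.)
Yes, the grammar is LR(0)

A grammar is LR(0) if no state in the canonical LR(0) collection has:
  - both a shift item (dot before a terminal) and a complete item (shift-reduce conflict), or
  - two or more complete items (reduce-reduce conflict; the accept item [Y' → Y .] counts as a complete item here).

Augment with Y' → Y and build the canonical LR(0) collection (I0 = CLOSURE({[Y' → . Y]}), then GOTO on every symbol after a dot until no new states appear). It has 11 states:
  I0: { [Y → . /], [Y → . d D], [Y → . d d a], [Y' → . Y] }  — shift
  I1: { [Y → / .] }  — reduce
  I2: { [Y' → Y .] }  — accept
  I3: { [D → . , d], [D → . / d], [Y → d . D], [Y → d . d a] }  — shift
  I4: { [D → , . d] }  — shift
  I5: { [D → / . d] }  — shift
  I6: { [Y → d D .] }  — reduce
  I7: { [Y → d d . a] }  — shift
  I8: { [Y → d d a .] }  — reduce
  I9: { [D → / d .] }  — reduce
  I10: { [D → , d .] }  — reduce

Every state is either a pure shift/goto state or contains exactly one complete item and nothing to shift — no conflicts. The grammar is LR(0).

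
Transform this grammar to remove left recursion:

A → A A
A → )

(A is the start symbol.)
A is directly left-recursive. The standard transformation for
  A → A α₁ | ... | A α_m | β₁ | ... | β_n
is
  A  → β₁ A' | ... | β_n A'
  A' → α₁ A' | ... | α_m A' | ε

A → ) becomes A → ) A'
A → A A becomes A' → A A'
Add A' → ε

Resulting grammar:
A → ) A'
A' → A A'
A' → ε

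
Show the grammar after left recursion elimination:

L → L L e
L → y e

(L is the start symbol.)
L → y e L'
L' → L e L'
L' → ε

L is directly left-recursive. The standard transformation for
  A → A α₁ | ... | A α_m | β₁ | ... | β_n
is
  A  → β₁ A' | ... | β_n A'
  A' → α₁ A' | ... | α_m A' | ε

L → y e becomes L → y e L'
L → L L e becomes L' → L e L'
Add L' → ε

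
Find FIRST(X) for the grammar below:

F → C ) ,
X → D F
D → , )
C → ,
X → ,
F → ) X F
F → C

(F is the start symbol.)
{ ',' }

To compute FIRST(X), examine every production with X on the left-hand side, reading each right-hand side left to right until a non-nullable symbol is reached.

FIRST sets of the other non-terminals involved (by the same procedure, iterated to a fixed point):
  FIRST(D) = { ',' }

From X → D F:
  - D is a non-terminal: add FIRST(D) \ {ε} = { ',' }
    D is not nullable, so stop
From X → ,:
  - ',' is a terminal: add ',' and stop

Collecting: FIRST(X) = { ',' }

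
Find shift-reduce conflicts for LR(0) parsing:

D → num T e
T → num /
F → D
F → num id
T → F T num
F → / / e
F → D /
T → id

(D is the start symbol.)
Yes — I4: [F → D .] vs [F → D . /]; I9: [T → num / .] vs [F → / . / e]

A shift-reduce conflict occurs when an LR(0) state has both:
  - a complete (reduce) item [A → α .] (dot at the end), and
  - a shift item [B → β . c γ] (dot before a terminal).

Augment with D' → D and build the canonical LR(0) collection (I0 = CLOSURE({[D' → . D]}), then GOTO on every symbol after a dot until no new states appear). It has 17 states:
  I0: { [D → . num T e], [D' → . D] }  — shift
  I1: { [D' → D .] }  — accept
  I2: { [D → . num T e], [D → num . T e], [F → . / / e], [F → . D /], [F → . D], [F → . num id], [T → . F T num], [T → . id], [T → . num /] }  — shift
  I3: { [F → / . / e] }  — shift
  I4: { [F → D . /], [F → D .] }  — shift, reduce
  I5: { [D → . num T e], [F → . / / e], [F → . D /], [F → . D], [F → . num id], [T → . F T num], [T → . id], [T → . num /], [T → F . T num] }  — shift
  I6: { [D → num T . e] }  — shift
  I7: { [T → id .] }  — reduce
  I8: { [D → . num T e], [D → num . T e], [F → . / / e], [F → . D /], [F → . D], [F → . num id], [F → num . id], [T → . F T num], [T → . id], [T → . num /], [T → num . /] }  — shift
  I9: { [F → / . / e], [T → num / .] }  — shift, reduce
  I10: { [F → num id .], [T → id .] }  — 2 reduces
  I11: { [F → / / . e] }  — shift
  I12: { [F → / / e .] }  — reduce
  I13: { [D → num T e .] }  — reduce
  I14: { [T → F T . num] }  — shift
  I15: { [T → F T num .] }  — reduce
  I16: { [F → D / .] }  — reduce

I4 contains reduce item [F → D .] and shift item [F → D . /] — shift-reduce conflict.
I9 contains reduce item [T → num / .] and shift item [F → / . / e] — shift-reduce conflict.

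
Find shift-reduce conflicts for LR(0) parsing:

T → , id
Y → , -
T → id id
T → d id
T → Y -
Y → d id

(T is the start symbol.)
No shift-reduce conflicts

A shift-reduce conflict occurs when an LR(0) state has both:
  - a complete (reduce) item [A → α .] (dot at the end), and
  - a shift item [B → β . c γ] (dot before a terminal).

Augment with T' → T and build the canonical LR(0) collection (I0 = CLOSURE({[T' → . T]}), then GOTO on every symbol after a dot until no new states appear). It has 11 states:
  I0: { [T → . , id], [T → . Y -], [T → . d id], [T → . id id], [T' → . T], [Y → . , -], [Y → . d id] }  — shift
  I1: { [T → , . id], [Y → , . -] }  — shift
  I2: { [T' → T .] }  — accept
  I3: { [T → Y . -] }  — shift
  I4: { [T → d . id], [Y → d . id] }  — shift
  I5: { [T → id . id] }  — shift
  I6: { [T → id id .] }  — reduce
  I7: { [T → d id .], [Y → d id .] }  — 2 reduces
  I8: { [T → Y - .] }  — reduce
  I9: { [Y → , - .] }  — reduce
  I10: { [T → , id .] }  — reduce

No state contains both a complete item and a shift item.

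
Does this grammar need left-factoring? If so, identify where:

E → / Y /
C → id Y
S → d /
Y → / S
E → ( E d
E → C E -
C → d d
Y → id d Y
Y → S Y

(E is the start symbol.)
Left-factoring is needed when two productions for the same non-terminal
share a common prefix on the right-hand side.

Productions for E:
  E → / Y /
  E → ( E d
  E → C E -
Productions for C:
  C → id Y
  C → d d
Productions for Y:
  Y → / S
  Y → id d Y
  Y → S Y

No common prefixes found.

Answer: No, left-factoring is not needed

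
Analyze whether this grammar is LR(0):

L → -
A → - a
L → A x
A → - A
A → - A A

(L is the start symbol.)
A grammar is LR(0) if no state in the canonical LR(0) collection has:
  - both a shift item (dot before a terminal) and a complete item (shift-reduce conflict), or
  - two or more complete items (reduce-reduce conflict; the accept item [L' → L .] counts as a complete item here).

Augment with L' → L and build the canonical LR(0) collection (I0 = CLOSURE({[L' → . L]}), then GOTO on every symbol after a dot until no new states appear). It has 9 states:
  I0: { [A → . - A A], [A → . - A], [A → . - a], [L → . -], [L → . A x], [L' → . L] }  — shift
  I1: { [A → - . A A], [A → - . A], [A → - . a], [A → . - A A], [A → . - A], [A → . - a], [L → - .] }  — shift, reduce
  I2: { [L → A . x] }  — shift
  I3: { [L' → L .] }  — accept
  I4: { [L → A x .] }  — reduce
  I5: { [A → - . A A], [A → - . A], [A → - . a], [A → . - A A], [A → . - A], [A → . - a] }  — shift
  I6: { [A → - A . A], [A → - A .], [A → . - A A], [A → . - A], [A → . - a] }  — shift, reduce
  I7: { [A → - a .] }  — reduce
  I8: { [A → - A A .] }  — reduce

Conflict in state I1:
  Shift-reduce conflict between [L → - .] and [A → . - A]
So the grammar is NOT LR(0).

Answer: No. Shift-reduce conflict between [L → - .] and [A → . - A]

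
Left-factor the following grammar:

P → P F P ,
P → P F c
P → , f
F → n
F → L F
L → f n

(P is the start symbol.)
Left-factoring transforms A → αβ₁ | αβ₂ into A → αA' and A' → β₁ | β₂
(α is the longest common prefix among the alternatives). Repeat until
no nonterminal has two alternatives with a common prefix.

Round 1: P has alternatives sharing prefix 'P F'. Introduce P': P → P F P'
  Add: P' → P ,
  Add: P' → c

No remaining common prefixes — done.

Resulting grammar:
P → P F P'
P' → P ,
P' → c
P → , f
F → n
F → L F
L → f n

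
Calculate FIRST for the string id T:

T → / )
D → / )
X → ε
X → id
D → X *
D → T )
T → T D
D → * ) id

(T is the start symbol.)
{ 'id' }

To compute FIRST(id T), process the symbols left to right:
Symbol id is a terminal. Add 'id' and stop.
FIRST(id T) = { 'id' }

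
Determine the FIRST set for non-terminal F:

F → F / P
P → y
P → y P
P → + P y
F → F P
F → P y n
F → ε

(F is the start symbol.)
{ '+', '/', 'y', ε }

FIRST sets of the other non-terminals involved (by the same procedure, iterated to a fixed point):
  FIRST(P) = { '+', 'y' }

From F → F / P:
  - F is the symbol being defined: contributes nothing new
    F is nullable, so continue to the next symbol
  - '/' is a terminal: add '/' and stop
From F → F P:
  - F is the symbol being defined: contributes nothing new
    F is nullable, so continue to the next symbol
  - P is a non-terminal: add FIRST(P) \ {ε} = { '+', 'y' }
    P is not nullable, so stop
From F → P y n:
  - P is a non-terminal: add FIRST(P) \ {ε} = { '+', 'y' }
    P is not nullable, so stop
From F → ε:
  - ε-production, so ε ∈ FIRST(F)

Collecting: FIRST(F) = { '+', '/', 'y', ε }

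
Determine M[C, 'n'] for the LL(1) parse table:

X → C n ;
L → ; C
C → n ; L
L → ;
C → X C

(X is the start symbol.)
C → n ; L, C → X C

To find M[C, 'n'], we find productions for C where 'n' is in the predict set (PREDICT(N → α) = (FIRST(α) \ {ε}) ∪ (FOLLOW(N) if α ⇒* ε)).

Relevant sets:
  FIRST(X) = { 'n' }

C → n ; L: PREDICT = { 'n' }
  'n' is in predict set, so this production goes in M[C, 'n']
C → X C: PREDICT = { 'n' }
  'n' is in predict set, so this production goes in M[C, 'n']

M[C, 'n'] = C → n ; L, C → X C  (a multiply-defined cell — the grammar is not LL(1))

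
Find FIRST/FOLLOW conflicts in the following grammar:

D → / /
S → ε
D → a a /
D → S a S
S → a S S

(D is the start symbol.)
A FIRST/FOLLOW conflict occurs when a non-terminal N has a nullable alternative N → β (β ⇒* ε) and another alternative N → α with FIRST(α) ∩ FOLLOW(N) ≠ ∅: on such a lookahead the parser cannot decide between expanding α and letting N vanish via β.

Nullable non-terminals: S.

S: nullable alternative(s) S → ε; FOLLOW(S) = { $, 'a' }
  S → ε: FIRST \ {ε} = { } — this is the only nullable alternative, skip
  S → a S S: FIRST \ {ε} = { 'a' } — overlaps FOLLOW(S) on { 'a' }: CONFLICT

D has no nullable alternative, so no FIRST/FOLLOW check is needed there.

So the grammar has 1 FIRST/FOLLOW conflict (marked CONFLICT above).

Answer: Yes. S → a S S with FOLLOW(S) on { 'a' }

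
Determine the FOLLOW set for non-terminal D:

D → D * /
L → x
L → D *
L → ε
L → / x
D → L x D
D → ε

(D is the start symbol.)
{ $, '*' }

D is the start symbol, so $ ∈ FOLLOW(D).
In D → D * /: D is followed by '*' '/', add FIRST('*' '/') \ {ε} = { '*' }
In L → D *: D is followed by '*', add FIRST('*') \ {ε} = { '*' }
In D → L x D: D is at the end; this adds FOLLOW(D) to itself — nothing new

Taking the union: FOLLOW(D) = { $, '*' }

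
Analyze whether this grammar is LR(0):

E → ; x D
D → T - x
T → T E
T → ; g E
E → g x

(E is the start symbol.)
Yes, the grammar is LR(0)

Augment with E' → E and build the canonical LR(0) collection (I0 = CLOSURE({[E' → . E]}), then GOTO on every symbol after a dot until no new states appear). It has 14 states:
  I0: { [E → . ; x D], [E → . g x], [E' → . E] }  — shift
  I1: { [E → ; . x D] }  — shift
  I2: { [E' → E .] }  — accept
  I3: { [E → g . x] }  — shift
  I4: { [E → g x .] }  — reduce
  I5: { [D → . T - x], [E → ; x . D], [T → . ; g E], [T → . T E] }  — shift
  I6: { [T → ; . g E] }  — shift
  I7: { [E → ; x D .] }  — reduce
  I8: { [D → T . - x], [E → . ; x D], [E → . g x], [T → T . E] }  — shift
  I9: { [D → T - . x] }  — shift
  I10: { [T → T E .] }  — reduce
  I11: { [D → T - x .] }  — reduce
  I12: { [E → . ; x D], [E → . g x], [T → ; g . E] }  — shift
  I13: { [T → ; g E .] }  — reduce

Every state is either a pure shift/goto state or contains exactly one complete item and nothing to shift — no conflicts. The grammar is LR(0).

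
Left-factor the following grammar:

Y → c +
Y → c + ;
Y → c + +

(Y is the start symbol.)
Y → c + Y'
Y' → ε
Y' → ;
Y' → +

Left-factoring transforms A → αβ₁ | αβ₂ into A → αA' and A' → β₁ | β₂
(α is the longest common prefix among the alternatives). Repeat until
no nonterminal has two alternatives with a common prefix.

Round 1: Y has alternatives sharing prefix 'c +'. Introduce Y': Y → c + Y'
  Add: Y' → ε
  Add: Y' → ;
  Add: Y' → +

No remaining common prefixes — done.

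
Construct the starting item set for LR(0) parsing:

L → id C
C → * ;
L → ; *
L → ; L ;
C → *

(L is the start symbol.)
{ [L → . ; *], [L → . ; L ;], [L → . id C], [L' → . L] }

First, augment the grammar with L' → L
I₀ = CLOSURE({ [L' → . L] }):
  [L' → . L] has the dot before L: add [L → . id C], [L → . ; *], [L → . ; L ;]
No further items can be added.

I₀ = { [L → . ; *], [L → . ; L ;], [L → . id C], [L' → . L] }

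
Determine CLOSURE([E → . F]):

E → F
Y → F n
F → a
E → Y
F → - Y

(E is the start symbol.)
{ [E → . F], [F → . - Y], [F → . a] }

To compute CLOSURE, for each item [A → α.Bβ] where B is a non-terminal, add [B → .γ] for all productions B → γ; repeat for the newly added items until nothing changes.

Start with: [E → . F]
  [E → . F] has the dot before F: add [F → . a], [F → . - Y]
No further items can be added.

CLOSURE = { [E → . F], [F → . - Y], [F → . a] }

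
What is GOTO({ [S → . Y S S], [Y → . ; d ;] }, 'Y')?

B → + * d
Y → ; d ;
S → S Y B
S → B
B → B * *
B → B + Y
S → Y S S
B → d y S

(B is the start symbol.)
GOTO(I, 'Y') = CLOSURE({ [A → αX.β] : [A → α.Xβ] ∈ I, X = 'Y' })

Items with dot before 'Y', with the dot advanced:
  [S → . Y S S] → [S → Y . S S]
Closure of the advanced items:
  [S → Y . S S] has the dot before S: add [S → . S Y B], [S → . B], [S → . Y S S]
  [S → . B] has the dot before B: add [B → . + * d], [B → . B * *], [B → . B + Y], [B → . d y S]
  [S → . Y S S] has the dot before Y: add [Y → . ; d ;]

GOTO = { [B → . + * d], [B → . B * *], [B → . B + Y], [B → . d y S], [S → . B], [S → . S Y B], [S → . Y S S], [S → Y . S S], [Y → . ; d ;] }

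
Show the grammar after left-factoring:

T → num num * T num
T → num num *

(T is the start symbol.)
Left-factoring transforms A → αβ₁ | αβ₂ into A → αA' and A' → β₁ | β₂
(α is the longest common prefix among the alternatives). Repeat until
no nonterminal has two alternatives with a common prefix.

Round 1: T has alternatives sharing prefix 'num num *'. Introduce T': T → num num * T'
  Add: T' → T num
  Add: T' → ε

No remaining common prefixes — done.

Resulting grammar:
T → num num * T'
T' → T num
T' → ε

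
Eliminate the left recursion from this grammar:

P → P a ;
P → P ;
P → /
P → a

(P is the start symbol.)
P → / P'
P → a P'
P' → a ; P'
P' → ; P'
P' → ε

P is directly left-recursive. The standard transformation for
  A → A α₁ | ... | A α_m | β₁ | ... | β_n
is
  A  → β₁ A' | ... | β_n A'
  A' → α₁ A' | ... | α_m A' | ε

P → / becomes P → / P'
P → a becomes P → a P'
P → P a ; becomes P' → a ; P'
P → P ; becomes P' → ; P'
Add P' → ε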